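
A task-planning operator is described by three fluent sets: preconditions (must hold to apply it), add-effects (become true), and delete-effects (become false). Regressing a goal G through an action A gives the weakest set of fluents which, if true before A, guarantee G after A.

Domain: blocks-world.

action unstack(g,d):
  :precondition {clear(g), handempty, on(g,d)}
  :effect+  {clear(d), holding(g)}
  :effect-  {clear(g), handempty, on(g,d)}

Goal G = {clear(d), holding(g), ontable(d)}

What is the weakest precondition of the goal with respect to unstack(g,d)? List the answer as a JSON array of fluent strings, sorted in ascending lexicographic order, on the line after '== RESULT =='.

Compute (G \ add) ∪ pre:
  G ∩ del = {}  (empty — regression defined)
  G \ add = {clear(d), holding(g), ontable(d)} \ {clear(d), holding(g)} = {ontable(d)}
  ∪ pre   = {ontable(d)} ∪ {clear(g), handempty, on(g,d)}
          = {clear(g), handempty, on(g,d), ontable(d)}

== RESULT ==
["clear(g)", "handempty", "on(g,d)", "ontable(d)"]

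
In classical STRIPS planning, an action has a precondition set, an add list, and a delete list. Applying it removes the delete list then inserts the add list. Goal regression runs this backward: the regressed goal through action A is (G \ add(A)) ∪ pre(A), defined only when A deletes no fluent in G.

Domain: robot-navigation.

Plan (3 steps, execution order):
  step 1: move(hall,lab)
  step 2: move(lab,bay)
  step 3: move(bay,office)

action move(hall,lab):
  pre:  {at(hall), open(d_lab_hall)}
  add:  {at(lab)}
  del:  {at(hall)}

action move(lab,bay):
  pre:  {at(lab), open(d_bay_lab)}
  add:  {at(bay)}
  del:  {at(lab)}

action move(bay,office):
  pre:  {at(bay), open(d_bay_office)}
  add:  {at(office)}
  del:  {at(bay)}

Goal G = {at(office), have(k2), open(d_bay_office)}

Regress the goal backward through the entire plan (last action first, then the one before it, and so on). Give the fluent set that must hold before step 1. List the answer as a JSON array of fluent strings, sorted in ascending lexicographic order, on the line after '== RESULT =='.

Regress step by step:
  through step 3 (move(bay,office)): drop {at(office)}, keep {have(k2), open(d_bay_office)}, require {at(bay), open(d_bay_office)}
    → {at(bay), have(k2), open(d_bay_office)}
  through step 2 (move(lab,bay)): drop {at(bay)}, keep {have(k2), open(d_bay_office)}, require {at(lab), open(d_bay_lab)}
    → {at(lab), have(k2), open(d_bay_lab), open(d_bay_office)}
  through step 1 (move(hall,lab)): drop {at(lab)}, keep {have(k2), open(d_bay_lab), open(d_bay_office)}, require {at(hall), open(d_lab_hall)}
    → {at(hall), have(k2), open(d_bay_lab), open(d_bay_office), open(d_lab_hall)}

== RESULT ==
["at(hall)", "have(k2)", "open(d_bay_lab)", "open(d_bay_office)", "open(d_lab_hall)"]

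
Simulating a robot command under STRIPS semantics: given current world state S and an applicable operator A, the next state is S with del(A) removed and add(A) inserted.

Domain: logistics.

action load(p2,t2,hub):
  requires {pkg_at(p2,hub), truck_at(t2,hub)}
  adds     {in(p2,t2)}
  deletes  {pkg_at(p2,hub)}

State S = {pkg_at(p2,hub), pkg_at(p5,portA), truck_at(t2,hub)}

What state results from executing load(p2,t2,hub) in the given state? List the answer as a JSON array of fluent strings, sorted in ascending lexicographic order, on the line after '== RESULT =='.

Compute (S \ del) ∪ add:
  pre ⊆ S: {pkg_at(p2,hub), truck_at(t2,hub)} ⊆ S  — applicable
  S \ del = {pkg_at(p5,portA), truck_at(t2,hub)}
  ∪ add   = {in(p2,t2), pkg_at(p5,portA), truck_at(t2,hub)}

== RESULT ==
["in(p2,t2)", "pkg_at(p5,portA)", "truck_at(t2,hub)"]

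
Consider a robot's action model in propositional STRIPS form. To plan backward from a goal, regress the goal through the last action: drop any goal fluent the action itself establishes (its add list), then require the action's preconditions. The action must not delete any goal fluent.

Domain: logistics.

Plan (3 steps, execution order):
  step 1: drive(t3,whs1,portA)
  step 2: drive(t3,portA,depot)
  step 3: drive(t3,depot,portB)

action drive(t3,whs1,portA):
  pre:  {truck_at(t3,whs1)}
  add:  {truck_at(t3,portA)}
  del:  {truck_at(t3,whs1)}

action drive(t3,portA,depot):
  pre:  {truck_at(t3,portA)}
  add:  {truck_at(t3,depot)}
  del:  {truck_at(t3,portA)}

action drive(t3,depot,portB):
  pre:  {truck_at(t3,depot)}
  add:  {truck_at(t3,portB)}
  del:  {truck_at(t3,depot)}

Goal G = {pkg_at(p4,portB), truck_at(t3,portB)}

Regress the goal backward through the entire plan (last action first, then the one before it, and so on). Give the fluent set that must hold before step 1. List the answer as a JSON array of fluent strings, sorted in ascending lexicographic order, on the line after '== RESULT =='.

Work backward from the goal:
  through step 3 (drive(t3,depot,portB)): drop {truck_at(t3,portB)}, keep {pkg_at(p4,portB)}, require {truck_at(t3,depot)}
    → {pkg_at(p4,portB), truck_at(t3,depot)}
  through step 2 (drive(t3,portA,depot)): drop {truck_at(t3,depot)}, keep {pkg_at(p4,portB)}, require {truck_at(t3,portA)}
    → {pkg_at(p4,portB), truck_at(t3,portA)}
  through step 1 (drive(t3,whs1,portA)): drop {truck_at(t3,portA)}, keep {pkg_at(p4,portB)}, require {truck_at(t3,whs1)}
    → {pkg_at(p4,portB), truck_at(t3,whs1)}

== RESULT ==
["pkg_at(p4,portB)", "truck_at(t3,whs1)"]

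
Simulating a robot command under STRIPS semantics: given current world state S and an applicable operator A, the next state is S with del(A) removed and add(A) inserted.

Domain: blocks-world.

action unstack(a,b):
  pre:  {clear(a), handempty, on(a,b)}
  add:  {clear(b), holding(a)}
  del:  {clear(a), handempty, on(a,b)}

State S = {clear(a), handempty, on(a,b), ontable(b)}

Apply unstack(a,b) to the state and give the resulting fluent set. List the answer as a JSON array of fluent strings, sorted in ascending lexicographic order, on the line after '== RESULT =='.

Progress:
  pre ⊆ S: {clear(a), handempty, on(a,b)} ⊆ S  — applicable
  S \ del = {ontable(b)}
  ∪ add   = {clear(b), holding(a), ontable(b)}

== RESULT ==
["clear(b)", "holding(a)", "ontable(b)"]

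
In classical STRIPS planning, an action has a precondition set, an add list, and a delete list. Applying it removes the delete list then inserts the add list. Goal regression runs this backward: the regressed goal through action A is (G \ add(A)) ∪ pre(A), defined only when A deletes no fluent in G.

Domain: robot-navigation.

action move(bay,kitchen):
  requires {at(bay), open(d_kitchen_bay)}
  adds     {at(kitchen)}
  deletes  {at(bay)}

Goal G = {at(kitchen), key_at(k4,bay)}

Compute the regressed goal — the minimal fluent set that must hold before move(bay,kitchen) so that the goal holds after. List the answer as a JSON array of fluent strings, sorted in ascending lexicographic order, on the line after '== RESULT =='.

Compute (G \ add) ∪ pre:
  G ∩ del = {}  (empty — regression defined)
  G \ add = {at(kitchen), key_at(k4,bay)} \ {at(kitchen)} = {key_at(k4,bay)}
  ∪ pre   = {key_at(k4,bay)} ∪ {at(bay), open(d_kitchen_bay)}
          = {at(bay), key_at(k4,bay), open(d_kitchen_bay)}

== RESULT ==
["at(bay)", "key_at(k4,bay)", "open(d_kitchen_bay)"]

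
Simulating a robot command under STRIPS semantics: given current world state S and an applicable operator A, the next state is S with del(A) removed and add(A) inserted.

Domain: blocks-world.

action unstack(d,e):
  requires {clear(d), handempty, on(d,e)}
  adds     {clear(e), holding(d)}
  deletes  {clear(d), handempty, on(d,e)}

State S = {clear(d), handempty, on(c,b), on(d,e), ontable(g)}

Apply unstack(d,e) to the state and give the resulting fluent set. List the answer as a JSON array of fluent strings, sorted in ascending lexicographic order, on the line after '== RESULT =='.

Progress:
  pre ⊆ S: {clear(d), handempty, on(d,e)} ⊆ S  — applicable
  S \ del = {on(c,b), ontable(g)}
  ∪ add   = {clear(e), holding(d), on(c,b), ontable(g)}

== RESULT ==
["clear(e)", "holding(d)", "on(c,b)", "ontable(g)"]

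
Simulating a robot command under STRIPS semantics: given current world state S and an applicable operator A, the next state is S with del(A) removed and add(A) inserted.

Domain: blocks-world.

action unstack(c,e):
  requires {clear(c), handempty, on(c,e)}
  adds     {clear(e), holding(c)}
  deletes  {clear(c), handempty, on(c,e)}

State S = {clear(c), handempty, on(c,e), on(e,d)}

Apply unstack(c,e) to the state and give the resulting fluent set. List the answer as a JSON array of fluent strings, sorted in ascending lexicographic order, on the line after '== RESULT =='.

Progress:
  pre ⊆ S: {clear(c), handempty, on(c,e)} ⊆ S  — applicable
  S \ del = {on(e,d)}
  ∪ add   = {clear(e), holding(c), on(e,d)}

== RESULT ==
["clear(e)", "holding(c)", "on(e,d)"]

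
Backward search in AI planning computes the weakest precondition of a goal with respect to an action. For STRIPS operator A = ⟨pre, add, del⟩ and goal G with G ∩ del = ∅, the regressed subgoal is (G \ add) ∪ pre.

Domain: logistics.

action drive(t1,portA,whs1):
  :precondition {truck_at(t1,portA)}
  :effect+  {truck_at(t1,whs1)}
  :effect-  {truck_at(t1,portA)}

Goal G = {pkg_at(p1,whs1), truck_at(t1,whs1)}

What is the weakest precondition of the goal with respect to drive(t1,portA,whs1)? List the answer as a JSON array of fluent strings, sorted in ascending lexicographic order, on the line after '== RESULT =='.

Regress:
  G ∩ del = {}  (empty — regression defined)
  G \ add = {pkg_at(p1,whs1), truck_at(t1,whs1)} \ {truck_at(t1,whs1)} = {pkg_at(p1,whs1)}
  ∪ pre   = {pkg_at(p1,whs1)} ∪ {truck_at(t1,portA)}
          = {pkg_at(p1,whs1), truck_at(t1,portA)}

== RESULT ==
["pkg_at(p1,whs1)", "truck_at(t1,portA)"]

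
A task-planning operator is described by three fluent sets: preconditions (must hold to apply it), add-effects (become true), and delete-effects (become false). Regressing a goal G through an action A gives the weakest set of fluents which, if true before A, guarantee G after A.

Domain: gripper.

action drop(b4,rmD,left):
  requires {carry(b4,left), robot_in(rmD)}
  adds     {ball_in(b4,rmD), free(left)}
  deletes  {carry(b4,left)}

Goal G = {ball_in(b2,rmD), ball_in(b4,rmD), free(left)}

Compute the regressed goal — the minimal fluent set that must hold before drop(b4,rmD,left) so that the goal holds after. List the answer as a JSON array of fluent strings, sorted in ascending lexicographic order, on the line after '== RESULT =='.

Regress:
  G ∩ del = {}  (empty — regression defined)
  G \ add = {ball_in(b2,rmD), ball_in(b4,rmD), free(left)} \ {ball_in(b4,rmD), free(left)} = {ball_in(b2,rmD)}
  ∪ pre   = {ball_in(b2,rmD)} ∪ {carry(b4,left), robot_in(rmD)}
          = {ball_in(b2,rmD), carry(b4,left), robot_in(rmD)}

== RESULT ==
["ball_in(b2,rmD)", "carry(b4,left)", "robot_in(rmD)"]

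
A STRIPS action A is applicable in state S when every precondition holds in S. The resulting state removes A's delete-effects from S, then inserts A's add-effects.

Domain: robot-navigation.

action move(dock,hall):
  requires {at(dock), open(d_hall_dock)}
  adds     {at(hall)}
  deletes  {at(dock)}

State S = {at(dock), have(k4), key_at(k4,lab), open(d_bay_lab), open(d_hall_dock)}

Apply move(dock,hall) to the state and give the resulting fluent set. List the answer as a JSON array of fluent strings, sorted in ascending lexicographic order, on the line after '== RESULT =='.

Compute (S \ del) ∪ add:
  pre ⊆ S: {at(dock), open(d_hall_dock)} ⊆ S  — applicable
  S \ del = {have(k4), key_at(k4,lab), open(d_bay_lab), open(d_hall_dock)}
  ∪ add   = {at(hall), have(k4), key_at(k4,lab), open(d_bay_lab), open(d_hall_dock)}

== RESULT ==
["at(hall)", "have(k4)", "key_at(k4,lab)", "open(d_bay_lab)", "open(d_hall_dock)"]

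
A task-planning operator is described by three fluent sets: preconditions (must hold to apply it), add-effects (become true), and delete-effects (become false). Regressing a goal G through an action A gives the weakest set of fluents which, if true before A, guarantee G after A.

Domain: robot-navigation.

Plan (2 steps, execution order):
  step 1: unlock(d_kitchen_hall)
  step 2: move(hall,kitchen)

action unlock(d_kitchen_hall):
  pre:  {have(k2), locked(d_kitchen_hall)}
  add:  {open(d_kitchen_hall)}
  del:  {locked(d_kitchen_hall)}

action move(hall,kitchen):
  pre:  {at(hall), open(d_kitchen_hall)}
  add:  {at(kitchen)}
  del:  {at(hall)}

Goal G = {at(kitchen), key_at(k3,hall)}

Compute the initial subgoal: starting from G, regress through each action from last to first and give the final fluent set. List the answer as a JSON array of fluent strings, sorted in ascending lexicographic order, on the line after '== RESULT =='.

Work backward from the goal:
  through step 2 (move(hall,kitchen)): drop {at(kitchen)}, keep {key_at(k3,hall)}, require {at(hall), open(d_kitchen_hall)}
    → {at(hall), key_at(k3,hall), open(d_kitchen_hall)}
  through step 1 (unlock(d_kitchen_hall)): drop {open(d_kitchen_hall)}, keep {at(hall), key_at(k3,hall)}, require {have(k2), locked(d_kitchen_hall)}
    → {at(hall), have(k2), key_at(k3,hall), locked(d_kitchen_hall)}

== RESULT ==
["at(hall)", "have(k2)", "key_at(k3,hall)", "locked(d_kitchen_hall)"]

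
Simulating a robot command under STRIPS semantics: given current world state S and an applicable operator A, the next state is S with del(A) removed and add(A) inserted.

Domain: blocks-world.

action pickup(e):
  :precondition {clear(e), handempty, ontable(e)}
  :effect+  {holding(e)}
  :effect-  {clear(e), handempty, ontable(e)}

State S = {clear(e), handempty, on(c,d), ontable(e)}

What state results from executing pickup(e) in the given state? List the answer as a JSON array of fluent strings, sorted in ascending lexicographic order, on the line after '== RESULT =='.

Progress:
  pre ⊆ S: {clear(e), handempty, ontable(e)} ⊆ S  — applicable
  S \ del = {on(c,d)}
  ∪ add   = {holding(e), on(c,d)}

== RESULT ==
["holding(e)", "on(c,d)"]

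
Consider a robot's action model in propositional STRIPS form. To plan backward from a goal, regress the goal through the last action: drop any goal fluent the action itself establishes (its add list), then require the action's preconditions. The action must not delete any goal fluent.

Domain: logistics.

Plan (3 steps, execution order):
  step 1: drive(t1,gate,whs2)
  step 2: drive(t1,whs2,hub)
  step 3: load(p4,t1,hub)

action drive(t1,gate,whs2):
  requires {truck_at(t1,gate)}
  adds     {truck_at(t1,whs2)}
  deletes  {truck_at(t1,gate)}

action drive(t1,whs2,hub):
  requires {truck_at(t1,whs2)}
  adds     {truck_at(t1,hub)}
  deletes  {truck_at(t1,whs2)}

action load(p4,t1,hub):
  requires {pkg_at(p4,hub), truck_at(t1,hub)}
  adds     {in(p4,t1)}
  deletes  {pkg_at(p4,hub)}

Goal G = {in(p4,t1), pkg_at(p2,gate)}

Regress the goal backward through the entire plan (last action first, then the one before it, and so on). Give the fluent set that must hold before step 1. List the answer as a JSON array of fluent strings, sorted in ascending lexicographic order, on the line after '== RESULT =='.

Work backward from the goal:
  through step 3 (load(p4,t1,hub)): drop {in(p4,t1)}, keep {pkg_at(p2,gate)}, require {pkg_at(p4,hub), truck_at(t1,hub)}
    → {pkg_at(p2,gate), pkg_at(p4,hub), truck_at(t1,hub)}
  through step 2 (drive(t1,whs2,hub)): drop {truck_at(t1,hub)}, keep {pkg_at(p2,gate), pkg_at(p4,hub)}, require {truck_at(t1,whs2)}
    → {pkg_at(p2,gate), pkg_at(p4,hub), truck_at(t1,whs2)}
  through step 1 (drive(t1,gate,whs2)): drop {truck_at(t1,whs2)}, keep {pkg_at(p2,gate), pkg_at(p4,hub)}, require {truck_at(t1,gate)}
    → {pkg_at(p2,gate), pkg_at(p4,hub), truck_at(t1,gate)}

== RESULT ==
["pkg_at(p2,gate)", "pkg_at(p4,hub)", "truck_at(t1,gate)"]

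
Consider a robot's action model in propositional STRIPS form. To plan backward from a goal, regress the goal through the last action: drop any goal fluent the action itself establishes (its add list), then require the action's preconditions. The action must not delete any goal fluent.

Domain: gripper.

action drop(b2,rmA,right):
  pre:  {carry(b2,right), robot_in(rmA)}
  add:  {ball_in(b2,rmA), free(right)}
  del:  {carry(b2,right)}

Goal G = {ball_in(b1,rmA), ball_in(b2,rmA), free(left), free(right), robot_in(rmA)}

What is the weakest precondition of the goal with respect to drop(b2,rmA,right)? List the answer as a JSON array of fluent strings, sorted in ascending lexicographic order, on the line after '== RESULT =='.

Regress:
  G ∩ del = {}  (empty — regression defined)
  G \ add = {ball_in(b1,rmA), ball_in(b2,rmA), free(left), free(right), robot_in(rmA)} \ {ball_in(b2,rmA), free(right)} = {ball_in(b1,rmA), free(left), robot_in(rmA)}
  ∪ pre   = {ball_in(b1,rmA), free(left), robot_in(rmA)} ∪ {carry(b2,right), robot_in(rmA)}
          = {ball_in(b1,rmA), carry(b2,right), free(left), robot_in(rmA)}

== RESULT ==
["ball_in(b1,rmA)", "carry(b2,right)", "free(left)", "robot_in(rmA)"]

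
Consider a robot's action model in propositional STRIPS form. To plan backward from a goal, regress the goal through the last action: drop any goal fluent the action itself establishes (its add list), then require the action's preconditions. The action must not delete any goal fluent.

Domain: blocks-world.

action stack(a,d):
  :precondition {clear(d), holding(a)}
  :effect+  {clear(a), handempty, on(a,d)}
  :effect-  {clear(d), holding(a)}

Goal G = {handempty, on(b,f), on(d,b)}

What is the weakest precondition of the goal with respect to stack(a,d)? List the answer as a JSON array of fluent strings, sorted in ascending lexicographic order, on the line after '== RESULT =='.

Regress:
  G ∩ del = {}  (empty — regression defined)
  G \ add = {handempty, on(b,f), on(d,b)} \ {clear(a), handempty, on(a,d)} = {on(b,f), on(d,b)}
  ∪ pre   = {on(b,f), on(d,b)} ∪ {clear(d), holding(a)}
          = {clear(d), holding(a), on(b,f), on(d,b)}

== RESULT ==
["clear(d)", "holding(a)", "on(b,f)", "on(d,b)"]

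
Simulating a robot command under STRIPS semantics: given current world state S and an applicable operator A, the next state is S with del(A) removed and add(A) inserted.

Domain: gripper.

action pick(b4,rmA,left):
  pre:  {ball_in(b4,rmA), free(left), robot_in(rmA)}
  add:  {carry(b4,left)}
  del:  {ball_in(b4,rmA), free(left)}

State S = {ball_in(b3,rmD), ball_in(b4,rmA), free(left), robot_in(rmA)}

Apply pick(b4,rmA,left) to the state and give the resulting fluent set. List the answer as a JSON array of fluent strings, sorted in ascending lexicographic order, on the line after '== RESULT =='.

Compute (S \ del) ∪ add:
  pre ⊆ S: {ball_in(b4,rmA), free(left), robot_in(rmA)} ⊆ S  — applicable
  S \ del = {ball_in(b3,rmD), robot_in(rmA)}
  ∪ add   = {ball_in(b3,rmD), carry(b4,left), robot_in(rmA)}

== RESULT ==
["ball_in(b3,rmD)", "carry(b4,left)", "robot_in(rmA)"]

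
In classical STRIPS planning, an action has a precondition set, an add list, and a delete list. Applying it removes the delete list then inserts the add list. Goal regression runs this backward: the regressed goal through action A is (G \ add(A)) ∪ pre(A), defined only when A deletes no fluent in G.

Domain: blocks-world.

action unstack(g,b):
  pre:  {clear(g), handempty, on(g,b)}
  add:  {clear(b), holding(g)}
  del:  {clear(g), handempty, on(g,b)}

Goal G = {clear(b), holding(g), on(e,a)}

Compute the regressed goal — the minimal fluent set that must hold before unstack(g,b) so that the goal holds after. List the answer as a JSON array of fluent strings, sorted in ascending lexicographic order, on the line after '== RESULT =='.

Compute (G \ add) ∪ pre:
  G ∩ del = {}  (empty — regression defined)
  G \ add = {clear(b), holding(g), on(e,a)} \ {clear(b), holding(g)} = {on(e,a)}
  ∪ pre   = {on(e,a)} ∪ {clear(g), handempty, on(g,b)}
          = {clear(g), handempty, on(e,a), on(g,b)}

== RESULT ==
["clear(g)", "handempty", "on(e,a)", "on(g,b)"]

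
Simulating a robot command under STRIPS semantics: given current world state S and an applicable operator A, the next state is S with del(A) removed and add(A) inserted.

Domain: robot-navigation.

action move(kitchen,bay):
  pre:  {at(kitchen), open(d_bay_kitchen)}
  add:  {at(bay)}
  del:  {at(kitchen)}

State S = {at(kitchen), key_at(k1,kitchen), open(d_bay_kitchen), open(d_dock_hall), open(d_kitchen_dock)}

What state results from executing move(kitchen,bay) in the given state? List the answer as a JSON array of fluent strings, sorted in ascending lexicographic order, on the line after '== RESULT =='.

Compute (S \ del) ∪ add:
  pre ⊆ S: {at(kitchen), open(d_bay_kitchen)} ⊆ S  — applicable
  S \ del = {key_at(k1,kitchen), open(d_bay_kitchen), open(d_dock_hall), open(d_kitchen_dock)}
  ∪ add   = {at(bay), key_at(k1,kitchen), open(d_bay_kitchen), open(d_dock_hall), open(d_kitchen_dock)}

== RESULT ==
["at(bay)", "key_at(k1,kitchen)", "open(d_bay_kitchen)", "open(d_dock_hall)", "open(d_kitchen_dock)"]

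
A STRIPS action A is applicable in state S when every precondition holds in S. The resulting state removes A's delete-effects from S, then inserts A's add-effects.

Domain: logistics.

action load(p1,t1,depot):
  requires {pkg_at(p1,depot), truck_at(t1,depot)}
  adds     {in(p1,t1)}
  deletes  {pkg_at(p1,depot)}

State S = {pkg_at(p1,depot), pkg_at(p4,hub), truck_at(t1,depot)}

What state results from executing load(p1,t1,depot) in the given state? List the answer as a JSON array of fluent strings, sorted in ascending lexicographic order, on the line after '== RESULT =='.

Compute (S \ del) ∪ add:
  pre ⊆ S: {pkg_at(p1,depot), truck_at(t1,depot)} ⊆ S  — applicable
  S \ del = {pkg_at(p4,hub), truck_at(t1,depot)}
  ∪ add   = {in(p1,t1), pkg_at(p4,hub), truck_at(t1,depot)}

== RESULT ==
["in(p1,t1)", "pkg_at(p4,hub)", "truck_at(t1,depot)"]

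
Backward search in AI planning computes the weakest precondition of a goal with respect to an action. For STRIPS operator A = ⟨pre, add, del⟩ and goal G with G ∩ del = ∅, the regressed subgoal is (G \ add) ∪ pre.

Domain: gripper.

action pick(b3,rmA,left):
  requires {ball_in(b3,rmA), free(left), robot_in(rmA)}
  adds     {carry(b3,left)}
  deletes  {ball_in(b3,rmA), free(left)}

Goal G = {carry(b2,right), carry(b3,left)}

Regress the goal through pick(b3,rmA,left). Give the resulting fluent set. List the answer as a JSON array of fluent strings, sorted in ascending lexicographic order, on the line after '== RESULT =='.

Regress:
  G ∩ del = {}  (empty — regression defined)
  G \ add = {carry(b2,right), carry(b3,left)} \ {carry(b3,left)} = {carry(b2,right)}
  ∪ pre   = {carry(b2,right)} ∪ {ball_in(b3,rmA), free(left), robot_in(rmA)}
          = {ball_in(b3,rmA), carry(b2,right), free(left), robot_in(rmA)}

== RESULT ==
["ball_in(b3,rmA)", "carry(b2,right)", "free(left)", "robot_in(rmA)"]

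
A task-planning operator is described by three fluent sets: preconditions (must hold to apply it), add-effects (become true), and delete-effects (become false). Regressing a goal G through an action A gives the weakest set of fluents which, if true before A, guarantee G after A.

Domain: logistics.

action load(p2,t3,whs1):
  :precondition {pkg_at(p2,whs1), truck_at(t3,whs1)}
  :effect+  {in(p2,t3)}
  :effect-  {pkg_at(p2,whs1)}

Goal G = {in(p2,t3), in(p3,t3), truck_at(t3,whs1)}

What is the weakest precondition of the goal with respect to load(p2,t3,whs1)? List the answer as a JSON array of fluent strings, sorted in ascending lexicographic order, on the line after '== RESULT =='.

Regress:
  G ∩ del = {}  (empty — regression defined)
  G \ add = {in(p2,t3), in(p3,t3), truck_at(t3,whs1)} \ {in(p2,t3)} = {in(p3,t3), truck_at(t3,whs1)}
  ∪ pre   = {in(p3,t3), truck_at(t3,whs1)} ∪ {pkg_at(p2,whs1), truck_at(t3,whs1)}
          = {in(p3,t3), pkg_at(p2,whs1), truck_at(t3,whs1)}

== RESULT ==
["in(p3,t3)", "pkg_at(p2,whs1)", "truck_at(t3,whs1)"]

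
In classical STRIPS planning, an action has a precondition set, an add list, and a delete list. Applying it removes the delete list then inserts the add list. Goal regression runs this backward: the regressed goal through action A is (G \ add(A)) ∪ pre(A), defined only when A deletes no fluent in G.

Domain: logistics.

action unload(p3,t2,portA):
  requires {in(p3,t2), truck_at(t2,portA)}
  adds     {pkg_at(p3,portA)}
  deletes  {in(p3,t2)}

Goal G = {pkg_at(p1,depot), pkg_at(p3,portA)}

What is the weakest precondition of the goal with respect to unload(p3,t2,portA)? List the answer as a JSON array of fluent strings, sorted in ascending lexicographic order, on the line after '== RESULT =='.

Compute (G \ add) ∪ pre:
  G ∩ del = {}  (empty — regression defined)
  G \ add = {pkg_at(p1,depot), pkg_at(p3,portA)} \ {pkg_at(p3,portA)} = {pkg_at(p1,depot)}
  ∪ pre   = {pkg_at(p1,depot)} ∪ {in(p3,t2), truck_at(t2,portA)}
          = {in(p3,t2), pkg_at(p1,depot), truck_at(t2,portA)}

== RESULT ==
["in(p3,t2)", "pkg_at(p1,depot)", "truck_at(t2,portA)"]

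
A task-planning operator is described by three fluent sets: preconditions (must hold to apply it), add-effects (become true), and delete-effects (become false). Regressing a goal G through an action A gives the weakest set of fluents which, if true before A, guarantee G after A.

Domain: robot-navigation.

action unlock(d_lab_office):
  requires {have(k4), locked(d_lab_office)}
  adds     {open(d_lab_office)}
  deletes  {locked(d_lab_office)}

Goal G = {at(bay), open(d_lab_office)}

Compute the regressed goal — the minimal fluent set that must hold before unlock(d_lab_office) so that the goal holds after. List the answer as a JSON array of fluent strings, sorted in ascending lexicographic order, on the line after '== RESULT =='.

Regress:
  G ∩ del = {}  (empty — regression defined)
  G \ add = {at(bay), open(d_lab_office)} \ {open(d_lab_office)} = {at(bay)}
  ∪ pre   = {at(bay)} ∪ {have(k4), locked(d_lab_office)}
          = {at(bay), have(k4), locked(d_lab_office)}

== RESULT ==
["at(bay)", "have(k4)", "locked(d_lab_office)"]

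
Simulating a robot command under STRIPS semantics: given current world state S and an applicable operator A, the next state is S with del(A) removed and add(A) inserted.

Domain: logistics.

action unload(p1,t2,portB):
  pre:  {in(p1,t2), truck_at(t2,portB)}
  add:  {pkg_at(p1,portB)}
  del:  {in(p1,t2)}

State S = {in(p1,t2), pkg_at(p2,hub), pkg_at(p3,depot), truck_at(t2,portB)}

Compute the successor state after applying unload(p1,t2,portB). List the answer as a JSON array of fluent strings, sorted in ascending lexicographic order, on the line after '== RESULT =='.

Progress:
  pre ⊆ S: {in(p1,t2), truck_at(t2,portB)} ⊆ S  — applicable
  S \ del = {pkg_at(p2,hub), pkg_at(p3,depot), truck_at(t2,portB)}
  ∪ add   = {pkg_at(p1,portB), pkg_at(p2,hub), pkg_at(p3,depot), truck_at(t2,portB)}

== RESULT ==
["pkg_at(p1,portB)", "pkg_at(p2,hub)", "pkg_at(p3,depot)", "truck_at(t2,portB)"]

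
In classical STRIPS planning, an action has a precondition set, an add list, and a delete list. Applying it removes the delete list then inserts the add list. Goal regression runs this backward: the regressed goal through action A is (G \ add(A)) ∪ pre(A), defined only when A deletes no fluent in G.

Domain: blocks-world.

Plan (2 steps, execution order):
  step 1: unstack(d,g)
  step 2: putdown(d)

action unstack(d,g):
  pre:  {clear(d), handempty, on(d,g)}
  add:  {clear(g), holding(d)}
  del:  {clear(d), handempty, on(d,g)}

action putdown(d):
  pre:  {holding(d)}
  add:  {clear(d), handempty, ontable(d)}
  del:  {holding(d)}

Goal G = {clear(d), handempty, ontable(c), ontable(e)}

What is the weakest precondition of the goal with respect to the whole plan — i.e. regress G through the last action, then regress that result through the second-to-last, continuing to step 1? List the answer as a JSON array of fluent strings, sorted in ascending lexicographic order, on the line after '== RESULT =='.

Work backward from the goal:
  through step 2 (putdown(d)): drop {clear(d), handempty}, keep {ontable(c), ontable(e)}, require {holding(d)}
    → {holding(d), ontable(c), ontable(e)}
  through step 1 (unstack(d,g)): drop {holding(d)}, keep {ontable(c), ontable(e)}, require {clear(d), handempty, on(d,g)}
    → {clear(d), handempty, on(d,g), ontable(c), ontable(e)}

== RESULT ==
["clear(d)", "handempty", "on(d,g)", "ontable(c)", "ontable(e)"]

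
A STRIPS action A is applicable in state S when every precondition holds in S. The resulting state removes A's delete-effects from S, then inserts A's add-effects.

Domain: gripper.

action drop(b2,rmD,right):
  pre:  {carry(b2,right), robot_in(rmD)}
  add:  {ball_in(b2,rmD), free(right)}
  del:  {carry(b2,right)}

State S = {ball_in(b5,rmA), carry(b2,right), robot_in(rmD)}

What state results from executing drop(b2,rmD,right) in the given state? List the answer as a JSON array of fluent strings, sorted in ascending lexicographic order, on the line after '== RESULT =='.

Progress:
  pre ⊆ S: {carry(b2,right), robot_in(rmD)} ⊆ S  — applicable
  S \ del = {ball_in(b5,rmA), robot_in(rmD)}
  ∪ add   = {ball_in(b2,rmD), ball_in(b5,rmA), free(right), robot_in(rmD)}

== RESULT ==
["ball_in(b2,rmD)", "ball_in(b5,rmA)", "free(right)", "robot_in(rmD)"]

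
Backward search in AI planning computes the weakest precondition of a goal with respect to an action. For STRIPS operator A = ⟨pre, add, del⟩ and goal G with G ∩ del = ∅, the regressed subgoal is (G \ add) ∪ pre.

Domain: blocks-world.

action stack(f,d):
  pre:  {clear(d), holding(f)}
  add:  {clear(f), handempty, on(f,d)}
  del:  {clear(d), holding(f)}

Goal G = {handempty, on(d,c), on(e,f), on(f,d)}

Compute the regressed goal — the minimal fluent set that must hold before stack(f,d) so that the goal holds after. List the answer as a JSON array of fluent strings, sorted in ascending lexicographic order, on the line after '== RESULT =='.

Regress:
  G ∩ del = {}  (empty — regression defined)
  G \ add = {handempty, on(d,c), on(e,f), on(f,d)} \ {clear(f), handempty, on(f,d)} = {on(d,c), on(e,f)}
  ∪ pre   = {on(d,c), on(e,f)} ∪ {clear(d), holding(f)}
          = {clear(d), holding(f), on(d,c), on(e,f)}

== RESULT ==
["clear(d)", "holding(f)", "on(d,c)", "on(e,f)"]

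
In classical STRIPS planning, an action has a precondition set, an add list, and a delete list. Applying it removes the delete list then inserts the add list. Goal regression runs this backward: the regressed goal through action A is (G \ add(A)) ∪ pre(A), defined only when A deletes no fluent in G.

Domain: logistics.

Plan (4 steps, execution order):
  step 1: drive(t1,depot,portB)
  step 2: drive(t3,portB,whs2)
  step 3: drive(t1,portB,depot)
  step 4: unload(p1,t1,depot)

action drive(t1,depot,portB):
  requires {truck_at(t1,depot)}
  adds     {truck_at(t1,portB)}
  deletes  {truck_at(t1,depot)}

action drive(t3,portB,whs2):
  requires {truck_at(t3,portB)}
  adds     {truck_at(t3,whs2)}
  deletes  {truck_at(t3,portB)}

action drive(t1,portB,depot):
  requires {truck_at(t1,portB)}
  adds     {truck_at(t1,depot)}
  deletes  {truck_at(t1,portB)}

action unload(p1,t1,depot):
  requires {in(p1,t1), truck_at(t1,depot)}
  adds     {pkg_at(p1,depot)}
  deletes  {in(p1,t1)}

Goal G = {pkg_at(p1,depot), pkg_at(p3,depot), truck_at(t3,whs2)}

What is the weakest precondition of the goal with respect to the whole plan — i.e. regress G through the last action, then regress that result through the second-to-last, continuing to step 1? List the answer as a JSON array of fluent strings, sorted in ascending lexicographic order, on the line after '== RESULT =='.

Regress step by step:
  through step 4 (unload(p1,t1,depot)): drop {pkg_at(p1,depot)}, keep {pkg_at(p3,depot), truck_at(t3,whs2)}, require {in(p1,t1), truck_at(t1,depot)}
    → {in(p1,t1), pkg_at(p3,depot), truck_at(t1,depot), truck_at(t3,whs2)}
  through step 3 (drive(t1,portB,depot)): drop {truck_at(t1,depot)}, keep {in(p1,t1), pkg_at(p3,depot), truck_at(t3,whs2)}, require {truck_at(t1,portB)}
    → {in(p1,t1), pkg_at(p3,depot), truck_at(t1,portB), truck_at(t3,whs2)}
  through step 2 (drive(t3,portB,whs2)): drop {truck_at(t3,whs2)}, keep {in(p1,t1), pkg_at(p3,depot), truck_at(t1,portB)}, require {truck_at(t3,portB)}
    → {in(p1,t1), pkg_at(p3,depot), truck_at(t1,portB), truck_at(t3,portB)}
  through step 1 (drive(t1,depot,portB)): drop {truck_at(t1,portB)}, keep {in(p1,t1), pkg_at(p3,depot), truck_at(t3,portB)}, require {truck_at(t1,depot)}
    → {in(p1,t1), pkg_at(p3,depot), truck_at(t1,depot), truck_at(t3,portB)}

== RESULT ==
["in(p1,t1)", "pkg_at(p3,depot)", "truck_at(t1,depot)", "truck_at(t3,portB)"]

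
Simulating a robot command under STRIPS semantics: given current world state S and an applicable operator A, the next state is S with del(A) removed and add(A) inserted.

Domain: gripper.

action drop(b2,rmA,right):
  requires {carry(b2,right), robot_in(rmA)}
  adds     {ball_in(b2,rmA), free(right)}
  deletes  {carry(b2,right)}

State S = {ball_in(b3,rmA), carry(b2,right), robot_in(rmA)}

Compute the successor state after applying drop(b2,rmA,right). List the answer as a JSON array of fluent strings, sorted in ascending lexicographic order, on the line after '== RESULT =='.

Progress:
  pre ⊆ S: {carry(b2,right), robot_in(rmA)} ⊆ S  — applicable
  S \ del = {ball_in(b3,rmA), robot_in(rmA)}
  ∪ add   = {ball_in(b2,rmA), ball_in(b3,rmA), free(right), robot_in(rmA)}

== RESULT ==
["ball_in(b2,rmA)", "ball_in(b3,rmA)", "free(right)", "robot_in(rmA)"]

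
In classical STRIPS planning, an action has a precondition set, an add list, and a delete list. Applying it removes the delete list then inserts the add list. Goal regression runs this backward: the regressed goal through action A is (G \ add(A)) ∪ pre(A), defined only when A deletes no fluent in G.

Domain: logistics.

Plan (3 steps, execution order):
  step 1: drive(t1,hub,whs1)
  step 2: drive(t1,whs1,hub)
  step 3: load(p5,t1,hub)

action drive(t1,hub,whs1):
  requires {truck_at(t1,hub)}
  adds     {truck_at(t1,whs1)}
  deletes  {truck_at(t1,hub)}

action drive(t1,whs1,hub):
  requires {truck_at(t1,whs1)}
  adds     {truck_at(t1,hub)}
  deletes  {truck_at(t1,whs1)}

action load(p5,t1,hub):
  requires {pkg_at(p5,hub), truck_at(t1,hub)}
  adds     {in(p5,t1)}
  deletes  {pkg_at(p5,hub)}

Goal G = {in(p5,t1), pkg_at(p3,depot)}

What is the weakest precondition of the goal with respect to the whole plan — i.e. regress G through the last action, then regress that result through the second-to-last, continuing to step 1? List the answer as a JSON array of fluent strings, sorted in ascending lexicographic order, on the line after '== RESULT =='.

Work backward from the goal:
  through step 3 (load(p5,t1,hub)): drop {in(p5,t1)}, keep {pkg_at(p3,depot)}, require {pkg_at(p5,hub), truck_at(t1,hub)}
    → {pkg_at(p3,depot), pkg_at(p5,hub), truck_at(t1,hub)}
  through step 2 (drive(t1,whs1,hub)): drop {truck_at(t1,hub)}, keep {pkg_at(p3,depot), pkg_at(p5,hub)}, require {truck_at(t1,whs1)}
    → {pkg_at(p3,depot), pkg_at(p5,hub), truck_at(t1,whs1)}
  through step 1 (drive(t1,hub,whs1)): drop {truck_at(t1,whs1)}, keep {pkg_at(p3,depot), pkg_at(p5,hub)}, require {truck_at(t1,hub)}
    → {pkg_at(p3,depot), pkg_at(p5,hub), truck_at(t1,hub)}

== RESULT ==
["pkg_at(p3,depot)", "pkg_at(p5,hub)", "truck_at(t1,hub)"]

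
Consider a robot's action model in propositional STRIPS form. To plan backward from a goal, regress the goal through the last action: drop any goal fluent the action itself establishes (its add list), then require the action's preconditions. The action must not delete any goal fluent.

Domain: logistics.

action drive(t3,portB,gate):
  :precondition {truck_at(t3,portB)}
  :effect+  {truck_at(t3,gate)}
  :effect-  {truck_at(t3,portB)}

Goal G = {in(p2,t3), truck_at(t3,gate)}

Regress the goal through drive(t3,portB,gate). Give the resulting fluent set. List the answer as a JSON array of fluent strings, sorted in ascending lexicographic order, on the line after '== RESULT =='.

Regress:
  G ∩ del = {}  (empty — regression defined)
  G \ add = {in(p2,t3), truck_at(t3,gate)} \ {truck_at(t3,gate)} = {in(p2,t3)}
  ∪ pre   = {in(p2,t3)} ∪ {truck_at(t3,portB)}
          = {in(p2,t3), truck_at(t3,portB)}

== RESULT ==
["in(p2,t3)", "truck_at(t3,portB)"]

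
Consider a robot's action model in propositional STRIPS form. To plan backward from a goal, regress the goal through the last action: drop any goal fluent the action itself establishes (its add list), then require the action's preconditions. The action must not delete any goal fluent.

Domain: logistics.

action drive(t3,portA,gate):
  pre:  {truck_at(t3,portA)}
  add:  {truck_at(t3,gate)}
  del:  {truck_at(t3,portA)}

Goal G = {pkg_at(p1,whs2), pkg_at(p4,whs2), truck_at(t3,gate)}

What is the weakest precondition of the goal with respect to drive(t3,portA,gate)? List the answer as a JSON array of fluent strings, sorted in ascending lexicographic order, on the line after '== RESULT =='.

Compute (G \ add) ∪ pre:
  G ∩ del = {}  (empty — regression defined)
  G \ add = {pkg_at(p1,whs2), pkg_at(p4,whs2), truck_at(t3,gate)} \ {truck_at(t3,gate)} = {pkg_at(p1,whs2), pkg_at(p4,whs2)}
  ∪ pre   = {pkg_at(p1,whs2), pkg_at(p4,whs2)} ∪ {truck_at(t3,portA)}
          = {pkg_at(p1,whs2), pkg_at(p4,whs2), truck_at(t3,portA)}

== RESULT ==
["pkg_at(p1,whs2)", "pkg_at(p4,whs2)", "truck_at(t3,portA)"]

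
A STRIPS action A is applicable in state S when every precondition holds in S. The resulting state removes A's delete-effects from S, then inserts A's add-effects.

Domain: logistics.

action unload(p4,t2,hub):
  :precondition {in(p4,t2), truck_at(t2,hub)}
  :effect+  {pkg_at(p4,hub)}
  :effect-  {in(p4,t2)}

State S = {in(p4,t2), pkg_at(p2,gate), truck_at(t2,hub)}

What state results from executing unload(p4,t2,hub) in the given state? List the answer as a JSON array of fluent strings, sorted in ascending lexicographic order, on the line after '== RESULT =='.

Progress:
  pre ⊆ S: {in(p4,t2), truck_at(t2,hub)} ⊆ S  — applicable
  S \ del = {pkg_at(p2,gate), truck_at(t2,hub)}
  ∪ add   = {pkg_at(p2,gate), pkg_at(p4,hub), truck_at(t2,hub)}

== RESULT ==
["pkg_at(p2,gate)", "pkg_at(p4,hub)", "truck_at(t2,hub)"]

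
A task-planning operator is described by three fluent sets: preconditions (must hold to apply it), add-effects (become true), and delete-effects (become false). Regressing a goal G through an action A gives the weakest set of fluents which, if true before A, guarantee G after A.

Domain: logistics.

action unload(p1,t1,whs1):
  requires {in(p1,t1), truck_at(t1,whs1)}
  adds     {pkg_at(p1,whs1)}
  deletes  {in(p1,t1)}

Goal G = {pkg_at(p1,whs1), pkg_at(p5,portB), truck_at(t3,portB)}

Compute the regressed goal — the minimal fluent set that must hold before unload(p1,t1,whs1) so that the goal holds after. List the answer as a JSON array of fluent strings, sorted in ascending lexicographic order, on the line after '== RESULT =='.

Regress:
  G ∩ del = {}  (empty — regression defined)
  G \ add = {pkg_at(p1,whs1), pkg_at(p5,portB), truck_at(t3,portB)} \ {pkg_at(p1,whs1)} = {pkg_at(p5,portB), truck_at(t3,portB)}
  ∪ pre   = {pkg_at(p5,portB), truck_at(t3,portB)} ∪ {in(p1,t1), truck_at(t1,whs1)}
          = {in(p1,t1), pkg_at(p5,portB), truck_at(t1,whs1), truck_at(t3,portB)}

== RESULT ==
["in(p1,t1)", "pkg_at(p5,portB)", "truck_at(t1,whs1)", "truck_at(t3,portB)"]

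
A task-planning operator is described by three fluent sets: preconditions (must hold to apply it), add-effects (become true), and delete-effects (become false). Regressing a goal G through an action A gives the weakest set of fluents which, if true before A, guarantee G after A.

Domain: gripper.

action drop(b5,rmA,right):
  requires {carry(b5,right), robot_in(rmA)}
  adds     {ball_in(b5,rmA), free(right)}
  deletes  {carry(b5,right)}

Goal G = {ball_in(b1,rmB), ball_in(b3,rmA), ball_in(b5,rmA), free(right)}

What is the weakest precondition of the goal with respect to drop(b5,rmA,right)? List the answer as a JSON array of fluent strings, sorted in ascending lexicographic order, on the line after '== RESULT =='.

Regress:
  G ∩ del = {}  (empty — regression defined)
  G \ add = {ball_in(b1,rmB), ball_in(b3,rmA), ball_in(b5,rmA), free(right)} \ {ball_in(b5,rmA), free(right)} = {ball_in(b1,rmB), ball_in(b3,rmA)}
  ∪ pre   = {ball_in(b1,rmB), ball_in(b3,rmA)} ∪ {carry(b5,right), robot_in(rmA)}
          = {ball_in(b1,rmB), ball_in(b3,rmA), carry(b5,right), robot_in(rmA)}

== RESULT ==
["ball_in(b1,rmB)", "ball_in(b3,rmA)", "carry(b5,right)", "robot_in(rmA)"]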